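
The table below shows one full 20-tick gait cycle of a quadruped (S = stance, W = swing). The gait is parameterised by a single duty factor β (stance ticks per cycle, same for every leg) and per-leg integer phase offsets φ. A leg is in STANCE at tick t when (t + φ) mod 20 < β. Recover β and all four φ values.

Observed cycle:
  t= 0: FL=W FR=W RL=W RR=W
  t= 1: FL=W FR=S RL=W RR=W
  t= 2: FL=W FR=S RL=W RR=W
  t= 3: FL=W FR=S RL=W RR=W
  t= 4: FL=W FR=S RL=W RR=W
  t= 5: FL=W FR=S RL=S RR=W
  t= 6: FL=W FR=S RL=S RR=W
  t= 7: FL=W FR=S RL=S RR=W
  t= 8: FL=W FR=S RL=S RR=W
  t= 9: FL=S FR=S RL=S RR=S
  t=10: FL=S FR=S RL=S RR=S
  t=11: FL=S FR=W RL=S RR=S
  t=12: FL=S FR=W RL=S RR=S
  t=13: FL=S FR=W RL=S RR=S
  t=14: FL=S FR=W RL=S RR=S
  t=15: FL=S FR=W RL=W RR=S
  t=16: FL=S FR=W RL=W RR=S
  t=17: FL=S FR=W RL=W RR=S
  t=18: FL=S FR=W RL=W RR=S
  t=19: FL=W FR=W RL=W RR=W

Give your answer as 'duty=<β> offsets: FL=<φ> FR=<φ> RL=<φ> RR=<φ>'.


duty β = stance ticks per leg = 10
FL: stance ticks = 10; W→S at t=9 → φ=11
FR: stance ticks = 10; W→S at t=1 → φ=19
RL: stance ticks = 10; W→S at t=5 → φ=15
RR: stance ticks = 10; W→S at t=9 → φ=11

duty=10 offsets: FL=11 FR=19 RL=15 RR=11


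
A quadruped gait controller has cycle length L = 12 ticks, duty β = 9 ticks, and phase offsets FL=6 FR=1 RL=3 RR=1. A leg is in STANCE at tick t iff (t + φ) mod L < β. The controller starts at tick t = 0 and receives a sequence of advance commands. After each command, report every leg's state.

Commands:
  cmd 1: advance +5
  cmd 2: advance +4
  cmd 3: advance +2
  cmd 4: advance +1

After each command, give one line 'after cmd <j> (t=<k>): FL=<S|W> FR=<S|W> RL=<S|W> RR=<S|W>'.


start t=0: FL=S FR=S RL=S RR=S
cmd 1: advance +5 → t=5, phase=(11,6,8,6) → FL=W FR=S RL=S RR=S
cmd 2: advance +4 → t=9, phase=(3,10,0,10) → FL=S FR=W RL=S RR=W
cmd 3: advance +2 → t=11, phase=(5,0,2,0) → FL=S FR=S RL=S RR=S
cmd 4: advance +1 → t=12, phase=(6,1,3,1) → FL=S FR=S RL=S RR=S

after cmd 1 (t=5): FL=W FR=S RL=S RR=S
after cmd 2 (t=9): FL=S FR=W RL=S RR=W
after cmd 3 (t=11): FL=S FR=S RL=S RR=S
after cmd 4 (t=12): FL=S FR=S RL=S RR=S


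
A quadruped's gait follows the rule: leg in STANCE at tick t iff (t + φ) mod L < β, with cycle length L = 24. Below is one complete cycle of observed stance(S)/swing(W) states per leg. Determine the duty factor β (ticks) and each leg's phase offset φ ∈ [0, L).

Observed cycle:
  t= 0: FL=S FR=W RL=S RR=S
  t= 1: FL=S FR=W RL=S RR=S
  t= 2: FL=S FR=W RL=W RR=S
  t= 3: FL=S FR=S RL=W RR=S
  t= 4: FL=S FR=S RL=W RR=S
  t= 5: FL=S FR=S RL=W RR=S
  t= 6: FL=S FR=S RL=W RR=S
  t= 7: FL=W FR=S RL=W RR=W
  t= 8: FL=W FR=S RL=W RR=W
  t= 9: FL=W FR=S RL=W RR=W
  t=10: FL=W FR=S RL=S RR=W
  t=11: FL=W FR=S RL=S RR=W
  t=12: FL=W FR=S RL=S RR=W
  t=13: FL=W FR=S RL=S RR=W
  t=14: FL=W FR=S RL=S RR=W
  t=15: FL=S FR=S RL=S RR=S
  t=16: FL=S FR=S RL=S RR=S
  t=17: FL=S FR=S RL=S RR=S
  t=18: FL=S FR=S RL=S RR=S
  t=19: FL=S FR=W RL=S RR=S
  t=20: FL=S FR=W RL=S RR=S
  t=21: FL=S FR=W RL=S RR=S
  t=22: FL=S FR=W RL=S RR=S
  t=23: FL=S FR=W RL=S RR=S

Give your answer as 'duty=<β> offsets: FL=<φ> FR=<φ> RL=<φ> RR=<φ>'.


duty=16 offsets: FL=9 FR=21 RL=14 RR=9

duty β = stance ticks per leg = 16
FL: stance ticks = 16; W→S at t=15 → φ=9
FR: stance ticks = 16; W→S at t=3 → φ=21
RL: stance ticks = 16; W→S at t=10 → φ=14
RR: stance ticks = 16; W→S at t=15 → φ=9


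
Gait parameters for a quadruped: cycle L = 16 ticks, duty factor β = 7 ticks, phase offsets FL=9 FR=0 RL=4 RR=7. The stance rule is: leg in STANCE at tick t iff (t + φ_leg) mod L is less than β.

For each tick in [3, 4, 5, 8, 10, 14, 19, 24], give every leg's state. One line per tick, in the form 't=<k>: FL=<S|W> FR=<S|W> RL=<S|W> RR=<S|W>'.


t=3: phase=(12,3,7,10) vs β=7 → FL=W FR=S RL=W RR=W
t=4: phase=(13,4,8,11) vs β=7 → FL=W FR=S RL=W RR=W
t=5: phase=(14,5,9,12) vs β=7 → FL=W FR=S RL=W RR=W
t=8: phase=(1,8,12,15) vs β=7 → FL=S FR=W RL=W RR=W
t=10: phase=(3,10,14,1) vs β=7 → FL=S FR=W RL=W RR=S
t=14: phase=(7,14,2,5) vs β=7 → FL=W FR=W RL=S RR=S
t=19: phase=(12,3,7,10) vs β=7 → FL=W FR=S RL=W RR=W
t=24: phase=(1,8,12,15) vs β=7 → FL=S FR=W RL=W RR=W

t=3: FL=W FR=S RL=W RR=W
t=4: FL=W FR=S RL=W RR=W
t=5: FL=W FR=S RL=W RR=W
t=8: FL=S FR=W RL=W RR=W
t=10: FL=S FR=W RL=W RR=S
t=14: FL=W FR=W RL=S RR=S
t=19: FL=W FR=S RL=W RR=W
t=24: FL=S FR=W RL=W RR=W


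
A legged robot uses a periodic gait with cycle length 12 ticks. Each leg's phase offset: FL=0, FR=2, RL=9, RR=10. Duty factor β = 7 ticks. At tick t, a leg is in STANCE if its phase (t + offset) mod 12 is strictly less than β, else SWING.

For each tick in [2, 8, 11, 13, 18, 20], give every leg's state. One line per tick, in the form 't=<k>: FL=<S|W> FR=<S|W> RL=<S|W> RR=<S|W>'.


t=2: phase=(2,4,11,0) vs β=7 → FL=S FR=S RL=W RR=S
t=8: phase=(8,10,5,6) vs β=7 → FL=W FR=W RL=S RR=S
t=11: phase=(11,1,8,9) vs β=7 → FL=W FR=S RL=W RR=W
t=13: phase=(1,3,10,11) vs β=7 → FL=S FR=S RL=W RR=W
t=18: phase=(6,8,3,4) vs β=7 → FL=S FR=W RL=S RR=S
t=20: phase=(8,10,5,6) vs β=7 → FL=W FR=W RL=S RR=S

t=2: FL=S FR=S RL=W RR=S
t=8: FL=W FR=W RL=S RR=S
t=11: FL=W FR=S RL=W RR=W
t=13: FL=S FR=S RL=W RR=W
t=18: FL=S FR=W RL=S RR=S
t=20: FL=W FR=W RL=S RR=S


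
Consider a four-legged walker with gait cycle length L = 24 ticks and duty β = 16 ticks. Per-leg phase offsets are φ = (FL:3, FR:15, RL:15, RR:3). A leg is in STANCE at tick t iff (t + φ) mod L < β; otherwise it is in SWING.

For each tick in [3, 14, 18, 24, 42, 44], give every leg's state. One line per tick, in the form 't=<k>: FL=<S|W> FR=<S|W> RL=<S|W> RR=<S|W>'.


t=3: phase=(6,18,18,6) vs β=16 → FL=S FR=W RL=W RR=S
t=14: phase=(17,5,5,17) vs β=16 → FL=W FR=S RL=S RR=W
t=18: phase=(21,9,9,21) vs β=16 → FL=W FR=S RL=S RR=W
t=24: phase=(3,15,15,3) vs β=16 → FL=S FR=S RL=S RR=S
t=42: phase=(21,9,9,21) vs β=16 → FL=W FR=S RL=S RR=W
t=44: phase=(23,11,11,23) vs β=16 → FL=W FR=S RL=S RR=W

t=3: FL=S FR=W RL=W RR=S
t=14: FL=W FR=S RL=S RR=W
t=18: FL=W FR=S RL=S RR=W
t=24: FL=S FR=S RL=S RR=S
t=42: FL=W FR=S RL=S RR=W
t=44: FL=W FR=S RL=S RR=W


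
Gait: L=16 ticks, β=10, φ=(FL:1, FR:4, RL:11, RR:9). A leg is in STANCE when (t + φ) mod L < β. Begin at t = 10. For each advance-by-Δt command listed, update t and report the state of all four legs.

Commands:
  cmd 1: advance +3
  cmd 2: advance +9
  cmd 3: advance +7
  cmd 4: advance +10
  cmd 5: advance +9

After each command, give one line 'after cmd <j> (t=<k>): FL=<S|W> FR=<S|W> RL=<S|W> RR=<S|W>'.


start t=10: FL=W FR=W RL=S RR=S
cmd 1: advance +3 → t=13, phase=(14,1,8,6) → FL=W FR=S RL=S RR=S
cmd 2: advance +9 → t=22, phase=(7,10,1,15) → FL=S FR=W RL=S RR=W
cmd 3: advance +7 → t=29, phase=(14,1,8,6) → FL=W FR=S RL=S RR=S
cmd 4: advance +10 → t=39, phase=(8,11,2,0) → FL=S FR=W RL=S RR=S
cmd 5: advance +9 → t=48, phase=(1,4,11,9) → FL=S FR=S RL=W RR=S

after cmd 1 (t=13): FL=W FR=S RL=S RR=S
after cmd 2 (t=22): FL=S FR=W RL=S RR=W
after cmd 3 (t=29): FL=W FR=S RL=S RR=S
after cmd 4 (t=39): FL=S FR=W RL=S RR=S
after cmd 5 (t=48): FL=S FR=S RL=W RR=S


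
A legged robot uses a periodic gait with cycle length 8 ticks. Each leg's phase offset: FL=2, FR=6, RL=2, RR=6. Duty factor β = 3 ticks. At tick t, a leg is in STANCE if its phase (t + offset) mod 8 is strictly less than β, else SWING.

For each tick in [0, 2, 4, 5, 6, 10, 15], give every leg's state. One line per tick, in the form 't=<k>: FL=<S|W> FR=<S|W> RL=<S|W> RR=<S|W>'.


t=0: phase=(2,6,2,6) vs β=3 → FL=S FR=W RL=S RR=W
t=2: phase=(4,0,4,0) vs β=3 → FL=W FR=S RL=W RR=S
t=4: phase=(6,2,6,2) vs β=3 → FL=W FR=S RL=W RR=S
t=5: phase=(7,3,7,3) vs β=3 → FL=W FR=W RL=W RR=W
t=6: phase=(0,4,0,4) vs β=3 → FL=S FR=W RL=S RR=W
t=10: phase=(4,0,4,0) vs β=3 → FL=W FR=S RL=W RR=S
t=15: phase=(1,5,1,5) vs β=3 → FL=S FR=W RL=S RR=W

t=0: FL=S FR=W RL=S RR=W
t=2: FL=W FR=S RL=W RR=S
t=4: FL=W FR=S RL=W RR=S
t=5: FL=W FR=W RL=W RR=W
t=6: FL=S FR=W RL=S RR=W
t=10: FL=W FR=S RL=W RR=S
t=15: FL=S FR=W RL=S RR=W


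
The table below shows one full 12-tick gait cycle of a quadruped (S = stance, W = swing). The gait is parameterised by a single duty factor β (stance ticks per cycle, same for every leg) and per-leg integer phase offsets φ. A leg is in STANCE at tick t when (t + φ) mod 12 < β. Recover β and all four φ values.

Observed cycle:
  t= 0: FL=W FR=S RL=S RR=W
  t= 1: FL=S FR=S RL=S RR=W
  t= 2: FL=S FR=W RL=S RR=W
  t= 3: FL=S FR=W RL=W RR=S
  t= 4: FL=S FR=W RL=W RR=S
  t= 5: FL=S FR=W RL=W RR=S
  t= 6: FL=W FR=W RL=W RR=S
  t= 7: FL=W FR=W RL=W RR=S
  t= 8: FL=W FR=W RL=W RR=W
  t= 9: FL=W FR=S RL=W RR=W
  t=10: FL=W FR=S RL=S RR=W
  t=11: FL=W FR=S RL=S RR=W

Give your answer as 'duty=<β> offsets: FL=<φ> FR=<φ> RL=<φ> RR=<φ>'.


duty β = stance ticks per leg = 5
FL: stance ticks = 5; W→S at t=1 → φ=11
FR: stance ticks = 5; W→S at t=9 → φ=3
RL: stance ticks = 5; W→S at t=10 → φ=2
RR: stance ticks = 5; W→S at t=3 → φ=9

duty=5 offsets: FL=11 FR=3 RL=2 RR=9


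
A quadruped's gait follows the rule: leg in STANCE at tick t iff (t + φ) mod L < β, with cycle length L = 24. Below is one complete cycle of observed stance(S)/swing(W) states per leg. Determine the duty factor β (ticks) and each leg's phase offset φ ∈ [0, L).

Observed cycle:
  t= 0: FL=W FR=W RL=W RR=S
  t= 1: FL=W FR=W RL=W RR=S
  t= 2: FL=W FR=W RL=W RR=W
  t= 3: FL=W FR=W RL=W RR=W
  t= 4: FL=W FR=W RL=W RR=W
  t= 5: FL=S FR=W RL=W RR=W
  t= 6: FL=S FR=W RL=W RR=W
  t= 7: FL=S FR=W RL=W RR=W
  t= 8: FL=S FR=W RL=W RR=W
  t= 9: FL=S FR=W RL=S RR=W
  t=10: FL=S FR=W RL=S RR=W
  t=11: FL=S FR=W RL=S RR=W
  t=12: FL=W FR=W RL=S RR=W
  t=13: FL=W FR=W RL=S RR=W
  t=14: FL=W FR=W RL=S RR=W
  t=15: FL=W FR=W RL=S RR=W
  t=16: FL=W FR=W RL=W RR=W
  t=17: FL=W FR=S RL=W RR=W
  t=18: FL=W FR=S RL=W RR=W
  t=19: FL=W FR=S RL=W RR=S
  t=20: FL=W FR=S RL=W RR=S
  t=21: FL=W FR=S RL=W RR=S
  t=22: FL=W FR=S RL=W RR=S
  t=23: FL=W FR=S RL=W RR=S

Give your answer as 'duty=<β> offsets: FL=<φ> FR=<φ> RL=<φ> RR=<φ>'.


duty β = stance ticks per leg = 7
FL: stance ticks = 7; W→S at t=5 → φ=19
FR: stance ticks = 7; W→S at t=17 → φ=7
RL: stance ticks = 7; W→S at t=9 → φ=15
RR: stance ticks = 7; W→S at t=19 → φ=5

duty=7 offsets: FL=19 FR=7 RL=15 RR=5


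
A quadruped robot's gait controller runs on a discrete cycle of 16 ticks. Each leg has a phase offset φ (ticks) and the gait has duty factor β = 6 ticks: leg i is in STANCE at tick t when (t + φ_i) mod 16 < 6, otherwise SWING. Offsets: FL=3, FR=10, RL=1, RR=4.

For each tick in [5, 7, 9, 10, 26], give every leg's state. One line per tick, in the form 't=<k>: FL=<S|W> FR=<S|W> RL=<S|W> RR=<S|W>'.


t=5: FL=W FR=W RL=W RR=W
t=7: FL=W FR=S RL=W RR=W
t=9: FL=W FR=S RL=W RR=W
t=10: FL=W FR=S RL=W RR=W
t=26: FL=W FR=S RL=W RR=W

t=5: phase=(8,15,6,9) vs β=6 → FL=W FR=W RL=W RR=W
t=7: phase=(10,1,8,11) vs β=6 → FL=W FR=S RL=W RR=W
t=9: phase=(12,3,10,13) vs β=6 → FL=W FR=S RL=W RR=W
t=10: phase=(13,4,11,14) vs β=6 → FL=W FR=S RL=W RR=W
t=26: phase=(13,4,11,14) vs β=6 → FL=W FR=S RL=W RR=W


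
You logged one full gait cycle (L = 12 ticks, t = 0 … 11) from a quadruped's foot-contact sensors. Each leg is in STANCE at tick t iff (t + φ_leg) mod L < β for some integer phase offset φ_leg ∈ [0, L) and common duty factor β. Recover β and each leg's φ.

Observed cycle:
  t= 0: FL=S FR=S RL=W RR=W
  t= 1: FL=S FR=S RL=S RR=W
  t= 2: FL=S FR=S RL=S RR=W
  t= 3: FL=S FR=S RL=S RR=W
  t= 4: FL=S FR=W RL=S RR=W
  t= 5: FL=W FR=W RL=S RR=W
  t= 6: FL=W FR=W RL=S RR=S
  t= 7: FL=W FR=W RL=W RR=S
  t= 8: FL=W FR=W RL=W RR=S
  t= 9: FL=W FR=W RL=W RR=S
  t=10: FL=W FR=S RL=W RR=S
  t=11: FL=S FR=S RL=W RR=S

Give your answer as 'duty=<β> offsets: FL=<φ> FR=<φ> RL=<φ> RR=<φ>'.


duty β = stance ticks per leg = 6
FL: stance ticks = 6; W→S at t=11 → φ=1
FR: stance ticks = 6; W→S at t=10 → φ=2
RL: stance ticks = 6; W→S at t=1 → φ=11
RR: stance ticks = 6; W→S at t=6 → φ=6

duty=6 offsets: FL=1 FR=2 RL=11 RR=6


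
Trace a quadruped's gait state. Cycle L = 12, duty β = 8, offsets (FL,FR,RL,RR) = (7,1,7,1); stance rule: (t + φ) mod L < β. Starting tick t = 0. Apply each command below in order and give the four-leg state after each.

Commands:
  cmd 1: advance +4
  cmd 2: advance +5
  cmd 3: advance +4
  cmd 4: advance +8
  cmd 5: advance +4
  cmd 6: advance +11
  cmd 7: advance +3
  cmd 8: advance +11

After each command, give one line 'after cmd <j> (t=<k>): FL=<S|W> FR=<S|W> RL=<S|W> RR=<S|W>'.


after cmd 1 (t=4): FL=W FR=S RL=W RR=S
after cmd 2 (t=9): FL=S FR=W RL=S RR=W
after cmd 3 (t=13): FL=W FR=S RL=W RR=S
after cmd 4 (t=21): FL=S FR=W RL=S RR=W
after cmd 5 (t=25): FL=W FR=S RL=W RR=S
after cmd 6 (t=36): FL=S FR=S RL=S RR=S
after cmd 7 (t=39): FL=W FR=S RL=W RR=S
after cmd 8 (t=50): FL=W FR=S RL=W RR=S

start t=0: FL=S FR=S RL=S RR=S
cmd 1: advance +4 → t=4, phase=(11,5,11,5) → FL=W FR=S RL=W RR=S
cmd 2: advance +5 → t=9, phase=(4,10,4,10) → FL=S FR=W RL=S RR=W
cmd 3: advance +4 → t=13, phase=(8,2,8,2) → FL=W FR=S RL=W RR=S
cmd 4: advance +8 → t=21, phase=(4,10,4,10) → FL=S FR=W RL=S RR=W
cmd 5: advance +4 → t=25, phase=(8,2,8,2) → FL=W FR=S RL=W RR=S
cmd 6: advance +11 → t=36, phase=(7,1,7,1) → FL=S FR=S RL=S RR=S
cmd 7: advance +3 → t=39, phase=(10,4,10,4) → FL=W FR=S RL=W RR=S
cmd 8: advance +11 → t=50, phase=(9,3,9,3) → FL=W FR=S RL=W RR=S


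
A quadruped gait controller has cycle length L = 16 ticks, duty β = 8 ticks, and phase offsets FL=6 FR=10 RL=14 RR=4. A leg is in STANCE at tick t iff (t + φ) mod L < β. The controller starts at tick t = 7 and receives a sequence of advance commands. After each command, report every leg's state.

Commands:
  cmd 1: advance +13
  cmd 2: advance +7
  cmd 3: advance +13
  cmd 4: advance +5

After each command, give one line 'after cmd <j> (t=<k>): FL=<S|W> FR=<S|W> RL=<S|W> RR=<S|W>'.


start t=7: FL=W FR=S RL=S RR=W
cmd 1: advance +13 → t=20, phase=(10,14,2,8) → FL=W FR=W RL=S RR=W
cmd 2: advance +7 → t=27, phase=(1,5,9,15) → FL=S FR=S RL=W RR=W
cmd 3: advance +13 → t=40, phase=(14,2,6,12) → FL=W FR=S RL=S RR=W
cmd 4: advance +5 → t=45, phase=(3,7,11,1) → FL=S FR=S RL=W RR=S

after cmd 1 (t=20): FL=W FR=W RL=S RR=W
after cmd 2 (t=27): FL=S FR=S RL=W RR=W
after cmd 3 (t=40): FL=W FR=S RL=S RR=W
after cmd 4 (t=45): FL=S FR=S RL=W RR=S


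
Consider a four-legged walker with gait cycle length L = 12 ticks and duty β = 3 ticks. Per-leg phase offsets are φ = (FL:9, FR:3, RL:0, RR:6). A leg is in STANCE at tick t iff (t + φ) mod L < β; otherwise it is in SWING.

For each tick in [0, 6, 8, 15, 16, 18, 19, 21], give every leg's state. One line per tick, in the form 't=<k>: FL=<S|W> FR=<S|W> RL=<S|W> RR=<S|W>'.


t=0: phase=(9,3,0,6) vs β=3 → FL=W FR=W RL=S RR=W
t=6: phase=(3,9,6,0) vs β=3 → FL=W FR=W RL=W RR=S
t=8: phase=(5,11,8,2) vs β=3 → FL=W FR=W RL=W RR=S
t=15: phase=(0,6,3,9) vs β=3 → FL=S FR=W RL=W RR=W
t=16: phase=(1,7,4,10) vs β=3 → FL=S FR=W RL=W RR=W
t=18: phase=(3,9,6,0) vs β=3 → FL=W FR=W RL=W RR=S
t=19: phase=(4,10,7,1) vs β=3 → FL=W FR=W RL=W RR=S
t=21: phase=(6,0,9,3) vs β=3 → FL=W FR=S RL=W RR=W

t=0: FL=W FR=W RL=S RR=W
t=6: FL=W FR=W RL=W RR=S
t=8: FL=W FR=W RL=W RR=S
t=15: FL=S FR=W RL=W RR=W
t=16: FL=S FR=W RL=W RR=W
t=18: FL=W FR=W RL=W RR=S
t=19: FL=W FR=W RL=W RR=S
t=21: FL=W FR=S RL=W RR=W


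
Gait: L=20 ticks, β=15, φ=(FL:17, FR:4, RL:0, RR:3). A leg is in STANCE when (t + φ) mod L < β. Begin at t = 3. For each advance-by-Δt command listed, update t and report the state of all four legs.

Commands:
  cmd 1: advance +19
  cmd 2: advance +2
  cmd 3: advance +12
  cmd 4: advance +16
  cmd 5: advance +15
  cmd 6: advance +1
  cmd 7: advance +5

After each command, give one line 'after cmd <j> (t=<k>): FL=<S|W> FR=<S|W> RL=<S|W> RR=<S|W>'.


start t=3: FL=S FR=S RL=S RR=S
cmd 1: advance +19 → t=22, phase=(19,6,2,5) → FL=W FR=S RL=S RR=S
cmd 2: advance +2 → t=24, phase=(1,8,4,7) → FL=S FR=S RL=S RR=S
cmd 3: advance +12 → t=36, phase=(13,0,16,19) → FL=S FR=S RL=W RR=W
cmd 4: advance +16 → t=52, phase=(9,16,12,15) → FL=S FR=W RL=S RR=W
cmd 5: advance +15 → t=67, phase=(4,11,7,10) → FL=S FR=S RL=S RR=S
cmd 6: advance +1 → t=68, phase=(5,12,8,11) → FL=S FR=S RL=S RR=S
cmd 7: advance +5 → t=73, phase=(10,17,13,16) → FL=S FR=W RL=S RR=W

after cmd 1 (t=22): FL=W FR=S RL=S RR=S
after cmd 2 (t=24): FL=S FR=S RL=S RR=S
after cmd 3 (t=36): FL=S FR=S RL=W RR=W
after cmd 4 (t=52): FL=S FR=W RL=S RR=W
after cmd 5 (t=67): FL=S FR=S RL=S RR=S
after cmd 6 (t=68): FL=S FR=S RL=S RR=S
after cmd 7 (t=73): FL=S FR=W RL=S RR=W


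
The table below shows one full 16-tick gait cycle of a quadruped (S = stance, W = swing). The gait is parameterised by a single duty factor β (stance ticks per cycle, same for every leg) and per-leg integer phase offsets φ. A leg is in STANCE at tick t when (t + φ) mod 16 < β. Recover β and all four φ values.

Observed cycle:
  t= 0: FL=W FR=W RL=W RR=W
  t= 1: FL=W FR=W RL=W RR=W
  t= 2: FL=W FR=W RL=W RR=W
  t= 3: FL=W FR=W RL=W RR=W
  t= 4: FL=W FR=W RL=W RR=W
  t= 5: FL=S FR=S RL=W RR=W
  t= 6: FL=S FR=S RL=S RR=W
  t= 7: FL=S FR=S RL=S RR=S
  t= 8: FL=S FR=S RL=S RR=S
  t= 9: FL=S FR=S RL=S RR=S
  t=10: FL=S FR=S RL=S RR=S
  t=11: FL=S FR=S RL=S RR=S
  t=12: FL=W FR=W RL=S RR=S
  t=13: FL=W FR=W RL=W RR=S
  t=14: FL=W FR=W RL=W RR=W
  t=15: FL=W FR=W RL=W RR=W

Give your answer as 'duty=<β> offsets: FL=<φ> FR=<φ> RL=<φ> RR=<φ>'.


duty β = stance ticks per leg = 7
FL: stance ticks = 7; W→S at t=5 → φ=11
FR: stance ticks = 7; W→S at t=5 → φ=11
RL: stance ticks = 7; W→S at t=6 → φ=10
RR: stance ticks = 7; W→S at t=7 → φ=9

duty=7 offsets: FL=11 FR=11 RL=10 RR=9


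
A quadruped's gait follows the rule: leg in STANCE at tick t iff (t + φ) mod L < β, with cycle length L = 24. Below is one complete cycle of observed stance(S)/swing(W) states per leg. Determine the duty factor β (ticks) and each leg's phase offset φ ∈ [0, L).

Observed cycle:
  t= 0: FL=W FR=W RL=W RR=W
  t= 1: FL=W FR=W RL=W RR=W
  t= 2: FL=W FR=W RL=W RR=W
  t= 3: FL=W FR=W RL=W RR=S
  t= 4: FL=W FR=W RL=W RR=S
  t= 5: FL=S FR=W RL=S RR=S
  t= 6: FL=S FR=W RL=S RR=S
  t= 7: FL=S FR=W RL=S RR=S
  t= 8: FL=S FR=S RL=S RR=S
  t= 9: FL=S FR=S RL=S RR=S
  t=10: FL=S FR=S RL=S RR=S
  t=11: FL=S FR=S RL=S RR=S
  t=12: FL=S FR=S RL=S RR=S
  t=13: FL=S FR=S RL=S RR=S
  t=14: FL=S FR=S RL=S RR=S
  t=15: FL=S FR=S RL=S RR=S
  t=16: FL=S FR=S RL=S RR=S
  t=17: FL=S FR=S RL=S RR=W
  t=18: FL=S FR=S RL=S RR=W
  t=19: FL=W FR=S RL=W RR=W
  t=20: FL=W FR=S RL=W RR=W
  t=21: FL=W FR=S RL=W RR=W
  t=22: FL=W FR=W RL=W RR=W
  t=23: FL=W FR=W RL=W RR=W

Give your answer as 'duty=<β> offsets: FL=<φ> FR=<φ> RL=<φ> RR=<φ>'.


duty β = stance ticks per leg = 14
FL: stance ticks = 14; W→S at t=5 → φ=19
FR: stance ticks = 14; W→S at t=8 → φ=16
RL: stance ticks = 14; W→S at t=5 → φ=19
RR: stance ticks = 14; W→S at t=3 → φ=21

duty=14 offsets: FL=19 FR=16 RL=19 RR=21


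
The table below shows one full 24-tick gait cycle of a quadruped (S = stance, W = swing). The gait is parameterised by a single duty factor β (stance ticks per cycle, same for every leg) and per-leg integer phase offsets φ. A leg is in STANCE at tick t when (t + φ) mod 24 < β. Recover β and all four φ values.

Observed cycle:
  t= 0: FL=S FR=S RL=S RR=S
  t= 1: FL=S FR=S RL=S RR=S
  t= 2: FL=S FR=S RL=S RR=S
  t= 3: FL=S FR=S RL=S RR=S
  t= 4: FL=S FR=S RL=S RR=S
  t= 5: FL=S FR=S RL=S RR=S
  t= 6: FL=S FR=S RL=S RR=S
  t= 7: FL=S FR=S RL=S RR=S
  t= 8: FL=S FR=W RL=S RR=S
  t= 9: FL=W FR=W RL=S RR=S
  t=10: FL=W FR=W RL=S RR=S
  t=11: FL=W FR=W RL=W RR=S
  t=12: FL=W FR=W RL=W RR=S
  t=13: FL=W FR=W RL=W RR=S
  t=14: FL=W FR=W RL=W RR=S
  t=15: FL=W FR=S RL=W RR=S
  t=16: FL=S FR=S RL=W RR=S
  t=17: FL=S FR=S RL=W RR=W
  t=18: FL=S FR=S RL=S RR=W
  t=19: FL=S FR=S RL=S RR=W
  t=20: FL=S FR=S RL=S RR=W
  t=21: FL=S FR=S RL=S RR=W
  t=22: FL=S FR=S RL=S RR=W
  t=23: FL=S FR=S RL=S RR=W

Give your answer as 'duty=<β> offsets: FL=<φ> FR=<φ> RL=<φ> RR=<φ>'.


duty β = stance ticks per leg = 17
FL: stance ticks = 17; W→S at t=16 → φ=8
FR: stance ticks = 17; W→S at t=15 → φ=9
RL: stance ticks = 17; W→S at t=18 → φ=6
RR: stance ticks = 17; W→S at t=0 → φ=0

duty=17 offsets: FL=8 FR=9 RL=6 RR=0


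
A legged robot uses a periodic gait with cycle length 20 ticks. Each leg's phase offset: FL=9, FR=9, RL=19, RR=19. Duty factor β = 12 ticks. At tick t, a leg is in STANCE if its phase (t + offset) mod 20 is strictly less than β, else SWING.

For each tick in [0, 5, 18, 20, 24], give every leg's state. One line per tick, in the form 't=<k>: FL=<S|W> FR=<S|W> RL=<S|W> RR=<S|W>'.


t=0: phase=(9,9,19,19) vs β=12 → FL=S FR=S RL=W RR=W
t=5: phase=(14,14,4,4) vs β=12 → FL=W FR=W RL=S RR=S
t=18: phase=(7,7,17,17) vs β=12 → FL=S FR=S RL=W RR=W
t=20: phase=(9,9,19,19) vs β=12 → FL=S FR=S RL=W RR=W
t=24: phase=(13,13,3,3) vs β=12 → FL=W FR=W RL=S RR=S

t=0: FL=S FR=S RL=W RR=W
t=5: FL=W FR=W RL=S RR=S
t=18: FL=S FR=S RL=W RR=W
t=20: FL=S FR=S RL=W RR=W
t=24: FL=W FR=W RL=S RR=S


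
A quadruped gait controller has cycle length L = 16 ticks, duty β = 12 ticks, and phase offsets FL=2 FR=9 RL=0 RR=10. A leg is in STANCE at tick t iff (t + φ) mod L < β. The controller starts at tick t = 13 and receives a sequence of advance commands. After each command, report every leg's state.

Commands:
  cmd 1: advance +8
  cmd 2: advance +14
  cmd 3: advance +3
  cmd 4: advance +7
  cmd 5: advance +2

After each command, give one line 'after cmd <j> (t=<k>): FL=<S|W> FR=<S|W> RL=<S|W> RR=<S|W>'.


start t=13: FL=W FR=S RL=W RR=S
cmd 1: advance +8 → t=21, phase=(7,14,5,15) → FL=S FR=W RL=S RR=W
cmd 2: advance +14 → t=35, phase=(5,12,3,13) → FL=S FR=W RL=S RR=W
cmd 3: advance +3 → t=38, phase=(8,15,6,0) → FL=S FR=W RL=S RR=S
cmd 4: advance +7 → t=45, phase=(15,6,13,7) → FL=W FR=S RL=W RR=S
cmd 5: advance +2 → t=47, phase=(1,8,15,9) → FL=S FR=S RL=W RR=S

after cmd 1 (t=21): FL=S FR=W RL=S RR=W
after cmd 2 (t=35): FL=S FR=W RL=S RR=W
after cmd 3 (t=38): FL=S FR=W RL=S RR=S
after cmd 4 (t=45): FL=W FR=S RL=W RR=S
after cmd 5 (t=47): FL=S FR=S RL=W RR=S


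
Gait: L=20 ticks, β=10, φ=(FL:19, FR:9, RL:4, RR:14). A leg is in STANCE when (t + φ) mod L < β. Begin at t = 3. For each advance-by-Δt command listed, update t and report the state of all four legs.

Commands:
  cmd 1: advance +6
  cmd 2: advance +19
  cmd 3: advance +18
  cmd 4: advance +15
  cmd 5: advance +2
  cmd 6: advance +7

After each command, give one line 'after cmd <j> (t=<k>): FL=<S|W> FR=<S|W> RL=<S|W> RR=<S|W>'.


after cmd 1 (t=9): FL=S FR=W RL=W RR=S
after cmd 2 (t=28): FL=S FR=W RL=W RR=S
after cmd 3 (t=46): FL=S FR=W RL=W RR=S
after cmd 4 (t=61): FL=S FR=W RL=S RR=W
after cmd 5 (t=63): FL=S FR=W RL=S RR=W
after cmd 6 (t=70): FL=S FR=W RL=W RR=S

start t=3: FL=S FR=W RL=S RR=W
cmd 1: advance +6 → t=9, phase=(8,18,13,3) → FL=S FR=W RL=W RR=S
cmd 2: advance +19 → t=28, phase=(7,17,12,2) → FL=S FR=W RL=W RR=S
cmd 3: advance +18 → t=46, phase=(5,15,10,0) → FL=S FR=W RL=W RR=S
cmd 4: advance +15 → t=61, phase=(0,10,5,15) → FL=S FR=W RL=S RR=W
cmd 5: advance +2 → t=63, phase=(2,12,7,17) → FL=S FR=W RL=S RR=W
cmd 6: advance +7 → t=70, phase=(9,19,14,4) → FL=S FR=W RL=W RR=S


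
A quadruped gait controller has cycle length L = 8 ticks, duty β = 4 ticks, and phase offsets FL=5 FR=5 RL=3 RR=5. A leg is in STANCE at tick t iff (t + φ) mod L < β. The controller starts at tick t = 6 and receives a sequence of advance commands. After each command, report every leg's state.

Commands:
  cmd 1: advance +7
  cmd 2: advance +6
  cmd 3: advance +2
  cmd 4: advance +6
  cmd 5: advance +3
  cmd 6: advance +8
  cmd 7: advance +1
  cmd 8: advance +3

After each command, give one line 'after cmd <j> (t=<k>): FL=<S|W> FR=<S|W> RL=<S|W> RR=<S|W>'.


start t=6: FL=S FR=S RL=S RR=S
cmd 1: advance +7 → t=13, phase=(2,2,0,2) → FL=S FR=S RL=S RR=S
cmd 2: advance +6 → t=19, phase=(0,0,6,0) → FL=S FR=S RL=W RR=S
cmd 3: advance +2 → t=21, phase=(2,2,0,2) → FL=S FR=S RL=S RR=S
cmd 4: advance +6 → t=27, phase=(0,0,6,0) → FL=S FR=S RL=W RR=S
cmd 5: advance +3 → t=30, phase=(3,3,1,3) → FL=S FR=S RL=S RR=S
cmd 6: advance +8 → t=38, phase=(3,3,1,3) → FL=S FR=S RL=S RR=S
cmd 7: advance +1 → t=39, phase=(4,4,2,4) → FL=W FR=W RL=S RR=W
cmd 8: advance +3 → t=42, phase=(7,7,5,7) → FL=W FR=W RL=W RR=W

after cmd 1 (t=13): FL=S FR=S RL=S RR=S
after cmd 2 (t=19): FL=S FR=S RL=W RR=S
after cmd 3 (t=21): FL=S FR=S RL=S RR=S
after cmd 4 (t=27): FL=S FR=S RL=W RR=S
after cmd 5 (t=30): FL=S FR=S RL=S RR=S
after cmd 6 (t=38): FL=S FR=S RL=S RR=S
after cmd 7 (t=39): FL=W FR=W RL=S RR=W
after cmd 8 (t=42): FL=W FR=W RL=W RR=W


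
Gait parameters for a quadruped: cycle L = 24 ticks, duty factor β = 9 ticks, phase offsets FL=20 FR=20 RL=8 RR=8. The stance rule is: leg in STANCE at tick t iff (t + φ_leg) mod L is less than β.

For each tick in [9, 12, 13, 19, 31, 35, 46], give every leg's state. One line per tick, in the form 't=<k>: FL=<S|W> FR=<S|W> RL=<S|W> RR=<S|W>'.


t=9: FL=S FR=S RL=W RR=W
t=12: FL=S FR=S RL=W RR=W
t=13: FL=W FR=W RL=W RR=W
t=19: FL=W FR=W RL=S RR=S
t=31: FL=S FR=S RL=W RR=W
t=35: FL=S FR=S RL=W RR=W
t=46: FL=W FR=W RL=S RR=S

t=9: phase=(5,5,17,17) vs β=9 → FL=S FR=S RL=W RR=W
t=12: phase=(8,8,20,20) vs β=9 → FL=S FR=S RL=W RR=W
t=13: phase=(9,9,21,21) vs β=9 → FL=W FR=W RL=W RR=W
t=19: phase=(15,15,3,3) vs β=9 → FL=W FR=W RL=S RR=S
t=31: phase=(3,3,15,15) vs β=9 → FL=S FR=S RL=W RR=W
t=35: phase=(7,7,19,19) vs β=9 → FL=S FR=S RL=W RR=W
t=46: phase=(18,18,6,6) vs β=9 → FL=W FR=W RL=S RR=S


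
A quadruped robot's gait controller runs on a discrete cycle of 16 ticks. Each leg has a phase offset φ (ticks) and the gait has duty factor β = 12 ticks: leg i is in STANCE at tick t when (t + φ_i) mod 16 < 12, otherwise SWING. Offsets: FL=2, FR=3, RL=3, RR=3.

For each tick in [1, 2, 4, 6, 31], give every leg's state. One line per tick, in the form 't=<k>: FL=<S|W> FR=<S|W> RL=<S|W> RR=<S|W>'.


t=1: FL=S FR=S RL=S RR=S
t=2: FL=S FR=S RL=S RR=S
t=4: FL=S FR=S RL=S RR=S
t=6: FL=S FR=S RL=S RR=S
t=31: FL=S FR=S RL=S RR=S

t=1: phase=(3,4,4,4) vs β=12 → FL=S FR=S RL=S RR=S
t=2: phase=(4,5,5,5) vs β=12 → FL=S FR=S RL=S RR=S
t=4: phase=(6,7,7,7) vs β=12 → FL=S FR=S RL=S RR=S
t=6: phase=(8,9,9,9) vs β=12 → FL=S FR=S RL=S RR=S
t=31: phase=(1,2,2,2) vs β=12 → FL=S FR=S RL=S RR=S


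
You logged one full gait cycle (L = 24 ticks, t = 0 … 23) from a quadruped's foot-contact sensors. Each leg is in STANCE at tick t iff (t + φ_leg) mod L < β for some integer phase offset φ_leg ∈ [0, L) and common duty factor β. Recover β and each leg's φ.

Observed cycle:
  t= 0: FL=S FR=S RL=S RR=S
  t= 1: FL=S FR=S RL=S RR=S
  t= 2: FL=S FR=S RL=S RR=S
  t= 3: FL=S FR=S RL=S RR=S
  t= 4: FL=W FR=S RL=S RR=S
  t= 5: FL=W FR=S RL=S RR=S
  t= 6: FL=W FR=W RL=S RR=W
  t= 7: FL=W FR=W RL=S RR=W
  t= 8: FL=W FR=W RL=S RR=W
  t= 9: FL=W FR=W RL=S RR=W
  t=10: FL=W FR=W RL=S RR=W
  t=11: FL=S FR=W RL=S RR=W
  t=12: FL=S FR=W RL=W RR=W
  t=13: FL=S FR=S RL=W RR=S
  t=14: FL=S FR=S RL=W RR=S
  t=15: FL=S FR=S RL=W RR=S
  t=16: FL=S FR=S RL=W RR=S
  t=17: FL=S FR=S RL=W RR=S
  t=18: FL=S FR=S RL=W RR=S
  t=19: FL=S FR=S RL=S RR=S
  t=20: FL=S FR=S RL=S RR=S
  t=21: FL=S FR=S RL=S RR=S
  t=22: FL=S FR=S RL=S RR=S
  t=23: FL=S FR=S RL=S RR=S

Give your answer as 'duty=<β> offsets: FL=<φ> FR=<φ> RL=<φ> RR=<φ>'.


duty=17 offsets: FL=13 FR=11 RL=5 RR=11

duty β = stance ticks per leg = 17
FL: stance ticks = 17; W→S at t=11 → φ=13
FR: stance ticks = 17; W→S at t=13 → φ=11
RL: stance ticks = 17; W→S at t=19 → φ=5
RR: stance ticks = 17; W→S at t=13 → φ=11


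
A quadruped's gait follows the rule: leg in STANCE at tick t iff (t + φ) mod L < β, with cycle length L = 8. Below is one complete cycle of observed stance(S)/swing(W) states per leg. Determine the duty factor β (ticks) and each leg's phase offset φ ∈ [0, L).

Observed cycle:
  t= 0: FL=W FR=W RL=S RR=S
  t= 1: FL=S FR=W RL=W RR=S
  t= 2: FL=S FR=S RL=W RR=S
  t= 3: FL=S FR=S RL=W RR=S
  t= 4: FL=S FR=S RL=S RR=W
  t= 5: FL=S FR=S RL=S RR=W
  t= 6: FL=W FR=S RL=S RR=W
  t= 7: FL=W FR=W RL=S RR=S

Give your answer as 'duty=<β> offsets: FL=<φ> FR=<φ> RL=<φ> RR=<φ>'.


duty=5 offsets: FL=7 FR=6 RL=4 RR=1

duty β = stance ticks per leg = 5
FL: stance ticks = 5; W→S at t=1 → φ=7
FR: stance ticks = 5; W→S at t=2 → φ=6
RL: stance ticks = 5; W→S at t=4 → φ=4
RR: stance ticks = 5; W→S at t=7 → φ=1


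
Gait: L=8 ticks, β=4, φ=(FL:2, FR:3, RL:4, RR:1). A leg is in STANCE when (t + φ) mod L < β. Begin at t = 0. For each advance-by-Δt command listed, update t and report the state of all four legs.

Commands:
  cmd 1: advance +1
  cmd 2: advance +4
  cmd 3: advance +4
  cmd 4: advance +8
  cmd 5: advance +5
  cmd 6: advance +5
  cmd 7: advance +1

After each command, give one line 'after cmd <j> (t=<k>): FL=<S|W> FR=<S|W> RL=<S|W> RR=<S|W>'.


after cmd 1 (t=1): FL=S FR=W RL=W RR=S
after cmd 2 (t=5): FL=W FR=S RL=S RR=W
after cmd 3 (t=9): FL=S FR=W RL=W RR=S
after cmd 4 (t=17): FL=S FR=W RL=W RR=S
after cmd 5 (t=22): FL=S FR=S RL=S RR=W
after cmd 6 (t=27): FL=W FR=W RL=W RR=W
after cmd 7 (t=28): FL=W FR=W RL=S RR=W

start t=0: FL=S FR=S RL=W RR=S
cmd 1: advance +1 → t=1, phase=(3,4,5,2) → FL=S FR=W RL=W RR=S
cmd 2: advance +4 → t=5, phase=(7,0,1,6) → FL=W FR=S RL=S RR=W
cmd 3: advance +4 → t=9, phase=(3,4,5,2) → FL=S FR=W RL=W RR=S
cmd 4: advance +8 → t=17, phase=(3,4,5,2) → FL=S FR=W RL=W RR=S
cmd 5: advance +5 → t=22, phase=(0,1,2,7) → FL=S FR=S RL=S RR=W
cmd 6: advance +5 → t=27, phase=(5,6,7,4) → FL=W FR=W RL=W RR=W
cmd 7: advance +1 → t=28, phase=(6,7,0,5) → FL=W FR=W RL=S RR=W


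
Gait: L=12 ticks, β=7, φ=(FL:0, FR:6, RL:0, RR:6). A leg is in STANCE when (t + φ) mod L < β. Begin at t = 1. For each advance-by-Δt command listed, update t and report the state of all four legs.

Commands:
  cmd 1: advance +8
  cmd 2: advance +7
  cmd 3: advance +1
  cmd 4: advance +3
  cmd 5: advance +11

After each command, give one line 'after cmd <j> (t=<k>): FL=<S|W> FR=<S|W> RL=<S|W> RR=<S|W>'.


start t=1: FL=S FR=W RL=S RR=W
cmd 1: advance +8 → t=9, phase=(9,3,9,3) → FL=W FR=S RL=W RR=S
cmd 2: advance +7 → t=16, phase=(4,10,4,10) → FL=S FR=W RL=S RR=W
cmd 3: advance +1 → t=17, phase=(5,11,5,11) → FL=S FR=W RL=S RR=W
cmd 4: advance +3 → t=20, phase=(8,2,8,2) → FL=W FR=S RL=W RR=S
cmd 5: advance +11 → t=31, phase=(7,1,7,1) → FL=W FR=S RL=W RR=S

after cmd 1 (t=9): FL=W FR=S RL=W RR=S
after cmd 2 (t=16): FL=S FR=W RL=S RR=W
after cmd 3 (t=17): FL=S FR=W RL=S RR=W
after cmd 4 (t=20): FL=W FR=S RL=W RR=S
after cmd 5 (t=31): FL=W FR=S RL=W RR=S


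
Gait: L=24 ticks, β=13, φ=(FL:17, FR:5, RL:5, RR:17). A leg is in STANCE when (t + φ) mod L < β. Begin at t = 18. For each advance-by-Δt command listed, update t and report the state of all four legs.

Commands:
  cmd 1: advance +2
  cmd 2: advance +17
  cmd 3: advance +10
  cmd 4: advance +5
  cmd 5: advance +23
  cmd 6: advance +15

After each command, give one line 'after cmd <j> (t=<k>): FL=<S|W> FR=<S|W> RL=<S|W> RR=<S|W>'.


after cmd 1 (t=20): FL=W FR=S RL=S RR=W
after cmd 2 (t=37): FL=S FR=W RL=W RR=S
after cmd 3 (t=47): FL=W FR=S RL=S RR=W
after cmd 4 (t=52): FL=W FR=S RL=S RR=W
after cmd 5 (t=75): FL=W FR=S RL=S RR=W
after cmd 6 (t=90): FL=S FR=W RL=W RR=S

start t=18: FL=S FR=W RL=W RR=S
cmd 1: advance +2 → t=20, phase=(13,1,1,13) → FL=W FR=S RL=S RR=W
cmd 2: advance +17 → t=37, phase=(6,18,18,6) → FL=S FR=W RL=W RR=S
cmd 3: advance +10 → t=47, phase=(16,4,4,16) → FL=W FR=S RL=S RR=W
cmd 4: advance +5 → t=52, phase=(21,9,9,21) → FL=W FR=S RL=S RR=W
cmd 5: advance +23 → t=75, phase=(20,8,8,20) → FL=W FR=S RL=S RR=W
cmd 6: advance +15 → t=90, phase=(11,23,23,11) → FL=S FR=W RL=W RR=S


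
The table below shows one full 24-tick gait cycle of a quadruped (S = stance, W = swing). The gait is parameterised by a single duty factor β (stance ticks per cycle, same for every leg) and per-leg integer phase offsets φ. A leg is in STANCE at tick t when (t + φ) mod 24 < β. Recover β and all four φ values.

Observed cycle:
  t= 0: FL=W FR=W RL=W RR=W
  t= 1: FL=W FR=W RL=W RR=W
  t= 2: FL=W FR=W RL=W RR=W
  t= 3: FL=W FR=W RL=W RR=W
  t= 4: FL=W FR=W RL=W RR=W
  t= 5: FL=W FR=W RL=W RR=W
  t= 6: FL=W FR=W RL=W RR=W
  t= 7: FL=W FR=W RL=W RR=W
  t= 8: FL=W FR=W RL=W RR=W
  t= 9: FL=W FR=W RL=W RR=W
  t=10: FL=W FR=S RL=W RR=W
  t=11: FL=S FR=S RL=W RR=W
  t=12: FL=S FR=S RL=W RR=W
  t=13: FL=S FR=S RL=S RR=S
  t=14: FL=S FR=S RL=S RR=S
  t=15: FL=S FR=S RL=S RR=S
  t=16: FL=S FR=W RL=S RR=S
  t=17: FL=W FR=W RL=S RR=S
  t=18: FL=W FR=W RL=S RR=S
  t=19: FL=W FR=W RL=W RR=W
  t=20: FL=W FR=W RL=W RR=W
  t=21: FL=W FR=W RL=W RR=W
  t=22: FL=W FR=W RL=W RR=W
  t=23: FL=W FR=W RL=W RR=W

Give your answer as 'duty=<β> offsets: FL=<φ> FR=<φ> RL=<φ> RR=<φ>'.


duty=6 offsets: FL=13 FR=14 RL=11 RR=11

duty β = stance ticks per leg = 6
FL: stance ticks = 6; W→S at t=11 → φ=13
FR: stance ticks = 6; W→S at t=10 → φ=14
RL: stance ticks = 6; W→S at t=13 → φ=11
RR: stance ticks = 6; W→S at t=13 → φ=11


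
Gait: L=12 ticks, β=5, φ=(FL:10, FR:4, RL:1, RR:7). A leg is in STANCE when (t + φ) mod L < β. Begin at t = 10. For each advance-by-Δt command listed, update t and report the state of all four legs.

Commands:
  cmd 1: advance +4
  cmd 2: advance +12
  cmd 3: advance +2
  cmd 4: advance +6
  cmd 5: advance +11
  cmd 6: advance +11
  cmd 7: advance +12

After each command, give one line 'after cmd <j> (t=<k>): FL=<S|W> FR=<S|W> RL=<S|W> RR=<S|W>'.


after cmd 1 (t=14): FL=S FR=W RL=S RR=W
after cmd 2 (t=26): FL=S FR=W RL=S RR=W
after cmd 3 (t=28): FL=S FR=W RL=W RR=W
after cmd 4 (t=34): FL=W FR=S RL=W RR=W
after cmd 5 (t=45): FL=W FR=S RL=W RR=S
after cmd 6 (t=56): FL=W FR=S RL=W RR=S
after cmd 7 (t=68): FL=W FR=S RL=W RR=S

start t=10: FL=W FR=S RL=W RR=W
cmd 1: advance +4 → t=14, phase=(0,6,3,9) → FL=S FR=W RL=S RR=W
cmd 2: advance +12 → t=26, phase=(0,6,3,9) → FL=S FR=W RL=S RR=W
cmd 3: advance +2 → t=28, phase=(2,8,5,11) → FL=S FR=W RL=W RR=W
cmd 4: advance +6 → t=34, phase=(8,2,11,5) → FL=W FR=S RL=W RR=W
cmd 5: advance +11 → t=45, phase=(7,1,10,4) → FL=W FR=S RL=W RR=S
cmd 6: advance +11 → t=56, phase=(6,0,9,3) → FL=W FR=S RL=W RR=S
cmd 7: advance +12 → t=68, phase=(6,0,9,3) → FL=W FR=S RL=W RR=S


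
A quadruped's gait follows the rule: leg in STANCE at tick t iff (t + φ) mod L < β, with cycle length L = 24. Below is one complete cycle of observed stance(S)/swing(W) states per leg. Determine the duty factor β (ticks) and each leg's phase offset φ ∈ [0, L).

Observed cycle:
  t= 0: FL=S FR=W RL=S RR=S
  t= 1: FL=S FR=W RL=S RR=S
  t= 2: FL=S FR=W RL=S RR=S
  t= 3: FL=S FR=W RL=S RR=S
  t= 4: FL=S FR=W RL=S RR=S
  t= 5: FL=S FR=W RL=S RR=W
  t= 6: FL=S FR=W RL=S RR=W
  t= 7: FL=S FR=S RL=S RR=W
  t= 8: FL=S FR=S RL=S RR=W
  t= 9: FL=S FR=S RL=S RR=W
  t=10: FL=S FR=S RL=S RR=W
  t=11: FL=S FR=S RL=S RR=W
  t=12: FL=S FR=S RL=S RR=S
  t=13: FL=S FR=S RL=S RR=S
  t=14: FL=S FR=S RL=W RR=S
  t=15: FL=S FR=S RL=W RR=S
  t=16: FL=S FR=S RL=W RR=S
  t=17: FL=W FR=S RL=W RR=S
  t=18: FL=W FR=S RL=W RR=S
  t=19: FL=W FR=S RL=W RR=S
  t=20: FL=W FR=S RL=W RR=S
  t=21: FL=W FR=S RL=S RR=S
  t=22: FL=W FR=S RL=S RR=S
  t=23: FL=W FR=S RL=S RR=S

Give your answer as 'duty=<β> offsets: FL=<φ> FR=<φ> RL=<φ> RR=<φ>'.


duty β = stance ticks per leg = 17
FL: stance ticks = 17; W→S at t=0 → φ=0
FR: stance ticks = 17; W→S at t=7 → φ=17
RL: stance ticks = 17; W→S at t=21 → φ=3
RR: stance ticks = 17; W→S at t=12 → φ=12

duty=17 offsets: FL=0 FR=17 RL=3 RR=12


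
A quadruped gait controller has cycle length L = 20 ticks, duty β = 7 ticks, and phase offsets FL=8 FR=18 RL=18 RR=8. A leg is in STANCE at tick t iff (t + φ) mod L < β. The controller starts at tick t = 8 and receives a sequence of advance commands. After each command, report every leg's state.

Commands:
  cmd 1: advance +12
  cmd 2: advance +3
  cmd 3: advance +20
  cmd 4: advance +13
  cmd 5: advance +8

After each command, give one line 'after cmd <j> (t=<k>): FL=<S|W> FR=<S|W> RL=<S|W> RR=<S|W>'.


start t=8: FL=W FR=S RL=S RR=W
cmd 1: advance +12 → t=20, phase=(8,18,18,8) → FL=W FR=W RL=W RR=W
cmd 2: advance +3 → t=23, phase=(11,1,1,11) → FL=W FR=S RL=S RR=W
cmd 3: advance +20 → t=43, phase=(11,1,1,11) → FL=W FR=S RL=S RR=W
cmd 4: advance +13 → t=56, phase=(4,14,14,4) → FL=S FR=W RL=W RR=S
cmd 5: advance +8 → t=64, phase=(12,2,2,12) → FL=W FR=S RL=S RR=W

after cmd 1 (t=20): FL=W FR=W RL=W RR=W
after cmd 2 (t=23): FL=W FR=S RL=S RR=W
after cmd 3 (t=43): FL=W FR=S RL=S RR=W
after cmd 4 (t=56): FL=S FR=W RL=W RR=S
after cmd 5 (t=64): FL=W FR=S RL=S RR=W


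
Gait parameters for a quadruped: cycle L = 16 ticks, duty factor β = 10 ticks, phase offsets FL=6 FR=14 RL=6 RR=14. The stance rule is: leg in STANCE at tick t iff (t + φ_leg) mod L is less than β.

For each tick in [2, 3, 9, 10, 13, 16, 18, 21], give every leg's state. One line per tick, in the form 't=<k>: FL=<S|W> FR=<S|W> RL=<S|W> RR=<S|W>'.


t=2: phase=(8,0,8,0) vs β=10 → FL=S FR=S RL=S RR=S
t=3: phase=(9,1,9,1) vs β=10 → FL=S FR=S RL=S RR=S
t=9: phase=(15,7,15,7) vs β=10 → FL=W FR=S RL=W RR=S
t=10: phase=(0,8,0,8) vs β=10 → FL=S FR=S RL=S RR=S
t=13: phase=(3,11,3,11) vs β=10 → FL=S FR=W RL=S RR=W
t=16: phase=(6,14,6,14) vs β=10 → FL=S FR=W RL=S RR=W
t=18: phase=(8,0,8,0) vs β=10 → FL=S FR=S RL=S RR=S
t=21: phase=(11,3,11,3) vs β=10 → FL=W FR=S RL=W RR=S

t=2: FL=S FR=S RL=S RR=S
t=3: FL=S FR=S RL=S RR=S
t=9: FL=W FR=S RL=W RR=S
t=10: FL=S FR=S RL=S RR=S
t=13: FL=S FR=W RL=S RR=W
t=16: FL=S FR=W RL=S RR=W
t=18: FL=S FR=S RL=S RR=S
t=21: FL=W FR=S RL=W RR=S


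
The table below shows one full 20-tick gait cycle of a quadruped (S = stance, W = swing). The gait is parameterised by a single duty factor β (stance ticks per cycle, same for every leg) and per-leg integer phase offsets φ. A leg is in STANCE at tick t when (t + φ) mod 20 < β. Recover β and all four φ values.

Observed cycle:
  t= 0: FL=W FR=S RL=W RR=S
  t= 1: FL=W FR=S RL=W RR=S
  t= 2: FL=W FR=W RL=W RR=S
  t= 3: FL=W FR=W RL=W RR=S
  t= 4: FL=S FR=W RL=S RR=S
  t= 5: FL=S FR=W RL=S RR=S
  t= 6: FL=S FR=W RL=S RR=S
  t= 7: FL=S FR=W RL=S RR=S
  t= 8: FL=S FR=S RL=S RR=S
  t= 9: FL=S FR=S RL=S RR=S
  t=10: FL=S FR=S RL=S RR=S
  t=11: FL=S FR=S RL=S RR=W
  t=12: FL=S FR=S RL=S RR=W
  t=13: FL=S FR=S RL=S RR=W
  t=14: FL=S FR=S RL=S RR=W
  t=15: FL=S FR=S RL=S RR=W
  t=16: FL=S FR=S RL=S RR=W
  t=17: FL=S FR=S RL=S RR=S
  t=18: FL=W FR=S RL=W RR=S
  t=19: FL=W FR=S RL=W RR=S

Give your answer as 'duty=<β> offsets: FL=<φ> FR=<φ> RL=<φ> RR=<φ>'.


duty=14 offsets: FL=16 FR=12 RL=16 RR=3

duty β = stance ticks per leg = 14
FL: stance ticks = 14; W→S at t=4 → φ=16
FR: stance ticks = 14; W→S at t=8 → φ=12
RL: stance ticks = 14; W→S at t=4 → φ=16
RR: stance ticks = 14; W→S at t=17 → φ=3


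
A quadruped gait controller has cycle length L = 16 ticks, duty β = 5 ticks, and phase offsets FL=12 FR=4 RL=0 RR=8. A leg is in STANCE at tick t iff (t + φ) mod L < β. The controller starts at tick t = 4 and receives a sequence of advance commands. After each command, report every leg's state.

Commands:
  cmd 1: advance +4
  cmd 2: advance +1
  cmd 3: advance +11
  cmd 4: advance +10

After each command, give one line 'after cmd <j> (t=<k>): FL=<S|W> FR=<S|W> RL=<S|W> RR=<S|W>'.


start t=4: FL=S FR=W RL=S RR=W
cmd 1: advance +4 → t=8, phase=(4,12,8,0) → FL=S FR=W RL=W RR=S
cmd 2: advance +1 → t=9, phase=(5,13,9,1) → FL=W FR=W RL=W RR=S
cmd 3: advance +11 → t=20, phase=(0,8,4,12) → FL=S FR=W RL=S RR=W
cmd 4: advance +10 → t=30, phase=(10,2,14,6) → FL=W FR=S RL=W RR=W

after cmd 1 (t=8): FL=S FR=W RL=W RR=S
after cmd 2 (t=9): FL=W FR=W RL=W RR=S
after cmd 3 (t=20): FL=S FR=W RL=S RR=W
after cmd 4 (t=30): FL=W FR=S RL=W RR=W
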